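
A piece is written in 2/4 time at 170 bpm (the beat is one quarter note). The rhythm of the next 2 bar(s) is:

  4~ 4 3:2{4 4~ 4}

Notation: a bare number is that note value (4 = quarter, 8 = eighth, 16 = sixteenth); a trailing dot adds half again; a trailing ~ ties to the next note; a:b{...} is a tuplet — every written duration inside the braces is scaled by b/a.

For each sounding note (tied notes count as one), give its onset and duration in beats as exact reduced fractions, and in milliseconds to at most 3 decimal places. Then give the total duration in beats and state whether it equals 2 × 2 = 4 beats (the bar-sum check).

1) 0.0ms=0b +705.882ms=2b
2) 705.882ms=2b +235.294ms=2/3b
3) 941.176ms=8/3b +470.588ms=4/3b
Σ=4b of 4 (170bpm 2/4) — PASS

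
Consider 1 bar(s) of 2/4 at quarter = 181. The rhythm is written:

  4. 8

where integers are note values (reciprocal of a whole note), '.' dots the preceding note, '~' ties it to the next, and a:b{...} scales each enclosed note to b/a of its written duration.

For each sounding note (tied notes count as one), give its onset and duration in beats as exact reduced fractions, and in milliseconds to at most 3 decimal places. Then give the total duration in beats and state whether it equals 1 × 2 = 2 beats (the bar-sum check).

1) 0.0ms=0b +497.238ms=3/2b
2) 497.238ms=3/2b +165.746ms=1/2b
Σ=2b of 2 (181bpm 2/4) — PASS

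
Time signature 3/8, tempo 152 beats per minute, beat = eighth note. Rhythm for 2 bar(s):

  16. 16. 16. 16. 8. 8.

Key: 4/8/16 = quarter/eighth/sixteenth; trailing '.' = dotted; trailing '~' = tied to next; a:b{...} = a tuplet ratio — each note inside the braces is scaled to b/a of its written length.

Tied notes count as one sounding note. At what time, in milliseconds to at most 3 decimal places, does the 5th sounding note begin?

1. 0.0ms @ 0 + 296.053ms (3/4)
2. 296.053ms @ 3/4 + 296.053ms (3/4)
3. 592.105ms @ 3/2 + 296.053ms (3/4)
4. 888.158ms @ 9/4 + 296.053ms (3/4)
5. 1184.211ms @ 3 + 592.105ms (3/2)
6. 1776.316ms @ 9/2 + 592.105ms (3/2)

note 5 onset = 3b = 1184.211ms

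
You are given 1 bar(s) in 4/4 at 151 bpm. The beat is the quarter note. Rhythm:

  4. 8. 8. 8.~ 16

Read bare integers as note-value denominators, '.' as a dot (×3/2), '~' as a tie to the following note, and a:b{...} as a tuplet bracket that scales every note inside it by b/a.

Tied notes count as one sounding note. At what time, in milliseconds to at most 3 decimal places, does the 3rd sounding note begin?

1. 0.0ms @ 0 + 596.026ms (3/2)
2. 596.026ms @ 3/2 + 298.013ms (3/4)
3. 894.04ms @ 9/4 + 298.013ms (3/4)
4. 1192.053ms @ 3 + 397.351ms (1)

note 3 onset = 9/4b = 894.04ms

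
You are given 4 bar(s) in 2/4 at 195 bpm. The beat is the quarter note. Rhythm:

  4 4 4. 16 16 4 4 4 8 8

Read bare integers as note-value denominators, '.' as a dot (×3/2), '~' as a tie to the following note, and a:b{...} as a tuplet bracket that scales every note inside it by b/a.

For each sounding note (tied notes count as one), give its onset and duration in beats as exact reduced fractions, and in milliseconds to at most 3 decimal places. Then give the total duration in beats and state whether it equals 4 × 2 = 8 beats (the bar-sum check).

1) 0.0ms=0b +307.692ms=1b
2) 307.692ms=1b +307.692ms=1b
3) 615.385ms=2b +461.538ms=3/2b
4) 1076.923ms=7/2b +76.923ms=1/4b
5) 1153.846ms=15/4b +76.923ms=1/4b
6) 1230.769ms=4b +307.692ms=1b
7) 1538.462ms=5b +307.692ms=1b
8) 1846.154ms=6b +307.692ms=1b
9) 2153.846ms=7b +153.846ms=1/2b
10) 2307.692ms=15/2b +153.846ms=1/2b
Σ=8b of 8 (195bpm 2/4) — PASS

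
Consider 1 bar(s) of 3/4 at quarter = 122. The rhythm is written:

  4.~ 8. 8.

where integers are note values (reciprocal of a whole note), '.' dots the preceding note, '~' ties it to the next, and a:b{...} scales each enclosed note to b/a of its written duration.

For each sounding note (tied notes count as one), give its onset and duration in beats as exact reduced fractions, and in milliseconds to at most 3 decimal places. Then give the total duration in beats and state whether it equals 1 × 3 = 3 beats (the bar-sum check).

1) 0.0ms=0b +1106.557ms=9/4b
2) 1106.557ms=9/4b +368.852ms=3/4b
Σ=3b of 3 (122bpm 3/4) — PASS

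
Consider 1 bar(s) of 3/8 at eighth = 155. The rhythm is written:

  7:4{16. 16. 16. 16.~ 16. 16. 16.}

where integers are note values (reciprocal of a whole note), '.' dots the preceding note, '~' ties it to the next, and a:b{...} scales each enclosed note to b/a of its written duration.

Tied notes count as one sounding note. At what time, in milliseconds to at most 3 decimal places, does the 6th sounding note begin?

note 6 onset = 18/7b = 995.392ms

1. 0.0ms @ 0 + 165.899ms (3/7)
2. 165.899ms @ 3/7 + 165.899ms (3/7)
3. 331.797ms @ 6/7 + 165.899ms (3/7)
4. 497.696ms @ 9/7 + 331.797ms (6/7)
5. 829.493ms @ 15/7 + 165.899ms (3/7)
6. 995.392ms @ 18/7 + 165.899ms (3/7)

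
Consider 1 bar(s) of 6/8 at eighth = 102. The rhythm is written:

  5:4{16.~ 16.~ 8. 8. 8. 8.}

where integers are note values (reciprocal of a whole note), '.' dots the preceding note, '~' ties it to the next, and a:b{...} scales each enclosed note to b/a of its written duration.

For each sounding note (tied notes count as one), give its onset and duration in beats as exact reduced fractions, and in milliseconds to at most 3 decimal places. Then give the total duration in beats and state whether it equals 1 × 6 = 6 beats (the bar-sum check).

1) 0.0ms=0b +1411.765ms=12/5b
2) 1411.765ms=12/5b +705.882ms=6/5b
3) 2117.647ms=18/5b +705.882ms=6/5b
4) 2823.529ms=24/5b +705.882ms=6/5b
Σ=6b of 6 (102bpm 6/8) — PASS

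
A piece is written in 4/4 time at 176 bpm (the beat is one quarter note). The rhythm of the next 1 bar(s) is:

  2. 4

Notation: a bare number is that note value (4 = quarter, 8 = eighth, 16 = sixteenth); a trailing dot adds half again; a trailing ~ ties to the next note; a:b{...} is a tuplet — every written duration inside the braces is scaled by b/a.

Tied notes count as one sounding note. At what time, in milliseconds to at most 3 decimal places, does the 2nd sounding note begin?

1. 0.0ms @ 0 + 1022.727ms (3)
2. 1022.727ms @ 3 + 340.909ms (1)

note 2 onset = 3b = 1022.727ms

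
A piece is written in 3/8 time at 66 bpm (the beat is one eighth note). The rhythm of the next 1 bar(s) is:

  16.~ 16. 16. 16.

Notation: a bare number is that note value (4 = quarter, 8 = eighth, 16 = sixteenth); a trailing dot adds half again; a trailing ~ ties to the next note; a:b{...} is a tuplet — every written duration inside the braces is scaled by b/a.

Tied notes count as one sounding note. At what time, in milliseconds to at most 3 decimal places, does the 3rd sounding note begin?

note 3 onset = 9/4b = 2045.455ms

1. 0.0ms @ 0 + 1363.636ms (3/2)
2. 1363.636ms @ 3/2 + 681.818ms (3/4)
3. 2045.455ms @ 9/4 + 681.818ms (3/4)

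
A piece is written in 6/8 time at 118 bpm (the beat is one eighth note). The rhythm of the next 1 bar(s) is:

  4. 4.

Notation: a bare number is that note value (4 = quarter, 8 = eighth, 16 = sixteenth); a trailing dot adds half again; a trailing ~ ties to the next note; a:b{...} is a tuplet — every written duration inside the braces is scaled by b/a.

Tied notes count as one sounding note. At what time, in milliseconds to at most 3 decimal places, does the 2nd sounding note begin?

1. 0.0ms @ 0 + 1525.424ms (3)
2. 1525.424ms @ 3 + 1525.424ms (3)

note 2 onset = 3b = 1525.424ms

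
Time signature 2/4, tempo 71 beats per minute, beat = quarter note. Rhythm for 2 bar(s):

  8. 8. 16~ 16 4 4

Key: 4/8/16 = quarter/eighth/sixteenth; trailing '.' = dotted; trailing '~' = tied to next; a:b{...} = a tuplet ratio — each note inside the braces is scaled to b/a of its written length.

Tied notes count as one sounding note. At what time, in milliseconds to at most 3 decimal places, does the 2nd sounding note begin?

1. 0.0ms @ 0 + 633.803ms (3/4)
2. 633.803ms @ 3/4 + 633.803ms (3/4)
3. 1267.606ms @ 3/2 + 422.535ms (1/2)
4. 1690.141ms @ 2 + 845.07ms (1)
5. 2535.211ms @ 3 + 845.07ms (1)

note 2 onset = 3/4b = 633.803ms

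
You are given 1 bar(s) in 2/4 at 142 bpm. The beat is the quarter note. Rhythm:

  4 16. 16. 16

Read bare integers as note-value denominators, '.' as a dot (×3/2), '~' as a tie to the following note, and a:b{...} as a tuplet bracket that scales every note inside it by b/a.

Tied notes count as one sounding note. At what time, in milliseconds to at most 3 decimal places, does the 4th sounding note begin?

note 4 onset = 7/4b = 739.437ms

1. 0.0ms @ 0 + 422.535ms (1)
2. 422.535ms @ 1 + 158.451ms (3/8)
3. 580.986ms @ 11/8 + 158.451ms (3/8)
4. 739.437ms @ 7/4 + 105.634ms (1/4)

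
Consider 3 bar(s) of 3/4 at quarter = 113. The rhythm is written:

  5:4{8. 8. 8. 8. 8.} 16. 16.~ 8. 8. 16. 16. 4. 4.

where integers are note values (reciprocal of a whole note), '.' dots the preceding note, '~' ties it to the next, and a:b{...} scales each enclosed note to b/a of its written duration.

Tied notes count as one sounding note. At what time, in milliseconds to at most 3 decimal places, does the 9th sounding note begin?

1. 0.0ms @ 0 + 318.584ms (3/5)
2. 318.584ms @ 3/5 + 318.584ms (3/5)
3. 637.168ms @ 6/5 + 318.584ms (3/5)
4. 955.752ms @ 9/5 + 318.584ms (3/5)
5. 1274.336ms @ 12/5 + 318.584ms (3/5)
6. 1592.92ms @ 3 + 199.115ms (3/8)
7. 1792.035ms @ 27/8 + 597.345ms (9/8)
8. 2389.381ms @ 9/2 + 398.23ms (3/4)
9. 2787.611ms @ 21/4 + 199.115ms (3/8)
10. 2986.726ms @ 45/8 + 199.115ms (3/8)
11. 3185.841ms @ 6 + 796.46ms (3/2)
12. 3982.301ms @ 15/2 + 796.46ms (3/2)

note 9 onset = 21/4b = 2787.611ms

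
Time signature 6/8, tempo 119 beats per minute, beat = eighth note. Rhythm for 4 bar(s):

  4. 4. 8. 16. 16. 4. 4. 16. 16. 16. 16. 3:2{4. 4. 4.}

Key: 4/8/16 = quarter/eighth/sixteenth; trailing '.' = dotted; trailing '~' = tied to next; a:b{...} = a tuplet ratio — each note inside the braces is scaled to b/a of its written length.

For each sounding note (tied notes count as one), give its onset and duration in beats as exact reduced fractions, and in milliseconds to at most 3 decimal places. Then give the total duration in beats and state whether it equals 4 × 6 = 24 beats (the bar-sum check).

1) 0.0ms=0b +1512.605ms=3b
2) 1512.605ms=3b +1512.605ms=3b
3) 3025.21ms=6b +756.303ms=3/2b
4) 3781.513ms=15/2b +378.151ms=3/4b
5) 4159.664ms=33/4b +378.151ms=3/4b
6) 4537.815ms=9b +1512.605ms=3b
7) 6050.42ms=12b +1512.605ms=3b
8) 7563.025ms=15b +378.151ms=3/4b
9) 7941.176ms=63/4b +378.151ms=3/4b
10) 8319.328ms=33/2b +378.151ms=3/4b
11) 8697.479ms=69/4b +378.151ms=3/4b
12) 9075.63ms=18b +1008.403ms=2b
13) 10084.034ms=20b +1008.403ms=2b
14) 11092.437ms=22b +1008.403ms=2b
Σ=24b of 24 (119bpm 6/8) — PASS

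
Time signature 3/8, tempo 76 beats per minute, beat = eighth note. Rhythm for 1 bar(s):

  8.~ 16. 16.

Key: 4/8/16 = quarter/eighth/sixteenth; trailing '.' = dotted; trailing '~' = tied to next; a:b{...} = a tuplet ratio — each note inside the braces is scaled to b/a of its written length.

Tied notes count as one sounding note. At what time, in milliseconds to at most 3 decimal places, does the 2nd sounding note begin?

1. 0.0ms @ 0 + 1776.316ms (9/4)
2. 1776.316ms @ 9/4 + 592.105ms (3/4)

note 2 onset = 9/4b = 1776.316ms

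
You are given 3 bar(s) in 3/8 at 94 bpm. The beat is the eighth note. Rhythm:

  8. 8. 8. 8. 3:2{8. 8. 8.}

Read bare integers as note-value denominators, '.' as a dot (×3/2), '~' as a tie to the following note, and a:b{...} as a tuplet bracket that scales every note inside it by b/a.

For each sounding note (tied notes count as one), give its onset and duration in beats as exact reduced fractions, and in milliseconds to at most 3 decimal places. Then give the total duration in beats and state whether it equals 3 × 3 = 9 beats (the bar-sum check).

1) 0.0ms=0b +957.447ms=3/2b
2) 957.447ms=3/2b +957.447ms=3/2b
3) 1914.894ms=3b +957.447ms=3/2b
4) 2872.34ms=9/2b +957.447ms=3/2b
5) 3829.787ms=6b +638.298ms=1b
6) 4468.085ms=7b +638.298ms=1b
7) 5106.383ms=8b +638.298ms=1b
Σ=9b of 9 (94bpm 3/8) — PASS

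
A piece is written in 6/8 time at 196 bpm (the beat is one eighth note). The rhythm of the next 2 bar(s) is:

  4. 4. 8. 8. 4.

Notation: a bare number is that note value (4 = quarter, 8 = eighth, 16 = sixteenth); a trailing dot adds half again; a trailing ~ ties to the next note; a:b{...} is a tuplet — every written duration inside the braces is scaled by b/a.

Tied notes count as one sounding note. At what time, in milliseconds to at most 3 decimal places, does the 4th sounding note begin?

note 4 onset = 15/2b = 2295.918ms

1. 0.0ms @ 0 + 918.367ms (3)
2. 918.367ms @ 3 + 918.367ms (3)
3. 1836.735ms @ 6 + 459.184ms (3/2)
4. 2295.918ms @ 15/2 + 459.184ms (3/2)
5. 2755.102ms @ 9 + 918.367ms (3)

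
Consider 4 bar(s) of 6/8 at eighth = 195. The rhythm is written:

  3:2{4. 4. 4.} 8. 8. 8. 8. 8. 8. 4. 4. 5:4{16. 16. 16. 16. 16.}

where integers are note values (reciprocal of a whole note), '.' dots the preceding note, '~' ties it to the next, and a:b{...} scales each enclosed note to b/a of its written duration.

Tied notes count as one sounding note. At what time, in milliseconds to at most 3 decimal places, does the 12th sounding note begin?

note 12 onset = 21b = 6461.538ms

1. 0.0ms @ 0 + 615.385ms (2)
2. 615.385ms @ 2 + 615.385ms (2)
3. 1230.769ms @ 4 + 615.385ms (2)
4. 1846.154ms @ 6 + 461.538ms (3/2)
5. 2307.692ms @ 15/2 + 461.538ms (3/2)
6. 2769.231ms @ 9 + 461.538ms (3/2)
7. 3230.769ms @ 21/2 + 461.538ms (3/2)
8. 3692.308ms @ 12 + 461.538ms (3/2)
9. 4153.846ms @ 27/2 + 461.538ms (3/2)
10. 4615.385ms @ 15 + 923.077ms (3)
11. 5538.462ms @ 18 + 923.077ms (3)
12. 6461.538ms @ 21 + 184.615ms (3/5)
13. 6646.154ms @ 108/5 + 184.615ms (3/5)
14. 6830.769ms @ 111/5 + 184.615ms (3/5)
15. 7015.385ms @ 114/5 + 184.615ms (3/5)
16. 7200.0ms @ 117/5 + 184.615ms (3/5)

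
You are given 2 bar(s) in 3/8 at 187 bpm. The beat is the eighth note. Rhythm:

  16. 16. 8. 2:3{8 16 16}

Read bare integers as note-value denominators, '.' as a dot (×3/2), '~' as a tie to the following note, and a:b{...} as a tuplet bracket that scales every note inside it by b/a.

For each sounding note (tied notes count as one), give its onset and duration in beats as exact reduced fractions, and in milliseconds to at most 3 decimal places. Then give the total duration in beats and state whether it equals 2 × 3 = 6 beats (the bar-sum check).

1) 0.0ms=0b +240.642ms=3/4b
2) 240.642ms=3/4b +240.642ms=3/4b
3) 481.283ms=3/2b +481.283ms=3/2b
4) 962.567ms=3b +481.283ms=3/2b
5) 1443.85ms=9/2b +240.642ms=3/4b
6) 1684.492ms=21/4b +240.642ms=3/4b
Σ=6b of 6 (187bpm 3/8) — PASS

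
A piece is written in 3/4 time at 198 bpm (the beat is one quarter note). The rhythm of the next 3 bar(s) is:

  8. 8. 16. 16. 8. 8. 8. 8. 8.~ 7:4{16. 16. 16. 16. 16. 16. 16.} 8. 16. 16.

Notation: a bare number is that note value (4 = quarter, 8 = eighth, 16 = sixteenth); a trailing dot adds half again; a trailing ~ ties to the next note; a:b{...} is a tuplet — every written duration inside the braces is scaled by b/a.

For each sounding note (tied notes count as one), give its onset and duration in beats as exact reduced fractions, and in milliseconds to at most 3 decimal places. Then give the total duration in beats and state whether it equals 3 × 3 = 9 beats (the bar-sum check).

1) 0.0ms=0b +227.273ms=3/4b
2) 227.273ms=3/4b +227.273ms=3/4b
3) 454.545ms=3/2b +113.636ms=3/8b
4) 568.182ms=15/8b +113.636ms=3/8b
5) 681.818ms=9/4b +227.273ms=3/4b
6) 909.091ms=3b +227.273ms=3/4b
7) 1136.364ms=15/4b +227.273ms=3/4b
8) 1363.636ms=9/2b +227.273ms=3/4b
9) 1590.909ms=21/4b +292.208ms=27/28b
10) 1883.117ms=87/14b +64.935ms=3/14b
11) 1948.052ms=45/7b +64.935ms=3/14b
12) 2012.987ms=93/14b +64.935ms=3/14b
13) 2077.922ms=48/7b +64.935ms=3/14b
14) 2142.857ms=99/14b +64.935ms=3/14b
15) 2207.792ms=51/7b +64.935ms=3/14b
16) 2272.727ms=15/2b +227.273ms=3/4b
17) 2500.0ms=33/4b +113.636ms=3/8b
18) 2613.636ms=69/8b +113.636ms=3/8b
Σ=9b of 9 (198bpm 3/4) — PASS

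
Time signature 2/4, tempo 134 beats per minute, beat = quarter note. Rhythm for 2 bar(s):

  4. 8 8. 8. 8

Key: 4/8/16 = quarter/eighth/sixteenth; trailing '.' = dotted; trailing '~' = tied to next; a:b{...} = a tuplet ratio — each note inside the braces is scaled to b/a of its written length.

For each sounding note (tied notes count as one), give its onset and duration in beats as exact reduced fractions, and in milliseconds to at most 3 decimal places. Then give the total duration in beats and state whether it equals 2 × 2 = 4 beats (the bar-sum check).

1) 0.0ms=0b +671.642ms=3/2b
2) 671.642ms=3/2b +223.881ms=1/2b
3) 895.522ms=2b +335.821ms=3/4b
4) 1231.343ms=11/4b +335.821ms=3/4b
5) 1567.164ms=7/2b +223.881ms=1/2b
Σ=4b of 4 (134bpm 2/4) — PASS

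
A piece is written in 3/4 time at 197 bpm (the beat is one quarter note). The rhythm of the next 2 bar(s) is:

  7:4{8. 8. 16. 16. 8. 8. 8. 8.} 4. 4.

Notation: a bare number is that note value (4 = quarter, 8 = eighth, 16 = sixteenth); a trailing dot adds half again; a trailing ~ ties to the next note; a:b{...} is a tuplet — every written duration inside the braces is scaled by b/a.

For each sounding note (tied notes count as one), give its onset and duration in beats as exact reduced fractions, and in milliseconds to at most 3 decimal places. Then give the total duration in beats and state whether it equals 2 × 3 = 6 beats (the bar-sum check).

1) 0.0ms=0b +130.529ms=3/7b
2) 130.529ms=3/7b +130.529ms=3/7b
3) 261.059ms=6/7b +65.265ms=3/14b
4) 326.323ms=15/14b +65.265ms=3/14b
5) 391.588ms=9/7b +130.529ms=3/7b
6) 522.117ms=12/7b +130.529ms=3/7b
7) 652.647ms=15/7b +130.529ms=3/7b
8) 783.176ms=18/7b +130.529ms=3/7b
9) 913.706ms=3b +456.853ms=3/2b
10) 1370.558ms=9/2b +456.853ms=3/2b
Σ=6b of 6 (197bpm 3/4) — PASS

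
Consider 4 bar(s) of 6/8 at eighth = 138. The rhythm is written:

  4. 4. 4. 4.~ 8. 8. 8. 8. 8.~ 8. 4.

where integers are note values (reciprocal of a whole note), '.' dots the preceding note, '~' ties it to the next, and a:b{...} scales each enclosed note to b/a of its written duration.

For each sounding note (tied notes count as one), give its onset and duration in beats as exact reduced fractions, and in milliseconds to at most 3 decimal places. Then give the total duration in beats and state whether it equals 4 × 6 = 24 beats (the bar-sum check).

1) 0.0ms=0b +1304.348ms=3b
2) 1304.348ms=3b +1304.348ms=3b
3) 2608.696ms=6b +1304.348ms=3b
4) 3913.043ms=9b +1956.522ms=9/2b
5) 5869.565ms=27/2b +652.174ms=3/2b
6) 6521.739ms=15b +652.174ms=3/2b
7) 7173.913ms=33/2b +652.174ms=3/2b
8) 7826.087ms=18b +1304.348ms=3b
9) 9130.435ms=21b +1304.348ms=3b
Σ=24b of 24 (138bpm 6/8) — PASS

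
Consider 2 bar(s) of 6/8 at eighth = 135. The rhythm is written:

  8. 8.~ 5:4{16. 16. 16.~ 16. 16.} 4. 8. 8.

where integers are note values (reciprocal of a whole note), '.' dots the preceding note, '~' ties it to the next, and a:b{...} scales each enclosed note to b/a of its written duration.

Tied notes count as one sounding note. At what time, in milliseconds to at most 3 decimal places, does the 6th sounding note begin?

note 6 onset = 6b = 2666.667ms

1. 0.0ms @ 0 + 666.667ms (3/2)
2. 666.667ms @ 3/2 + 933.333ms (21/10)
3. 1600.0ms @ 18/5 + 266.667ms (3/5)
4. 1866.667ms @ 21/5 + 533.333ms (6/5)
5. 2400.0ms @ 27/5 + 266.667ms (3/5)
6. 2666.667ms @ 6 + 1333.333ms (3)
7. 4000.0ms @ 9 + 666.667ms (3/2)
8. 4666.667ms @ 21/2 + 666.667ms (3/2)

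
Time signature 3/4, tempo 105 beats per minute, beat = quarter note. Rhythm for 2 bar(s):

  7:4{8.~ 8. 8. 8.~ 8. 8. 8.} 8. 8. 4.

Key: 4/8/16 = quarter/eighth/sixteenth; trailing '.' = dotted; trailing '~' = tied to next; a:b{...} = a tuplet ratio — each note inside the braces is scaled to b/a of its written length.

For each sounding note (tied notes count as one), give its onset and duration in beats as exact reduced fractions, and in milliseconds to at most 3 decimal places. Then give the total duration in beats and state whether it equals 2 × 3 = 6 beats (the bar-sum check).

1) 0.0ms=0b +489.796ms=6/7b
2) 489.796ms=6/7b +244.898ms=3/7b
3) 734.694ms=9/7b +489.796ms=6/7b
4) 1224.49ms=15/7b +244.898ms=3/7b
5) 1469.388ms=18/7b +244.898ms=3/7b
6) 1714.286ms=3b +428.571ms=3/4b
7) 2142.857ms=15/4b +428.571ms=3/4b
8) 2571.429ms=9/2b +857.143ms=3/2b
Σ=6b of 6 (105bpm 3/4) — PASS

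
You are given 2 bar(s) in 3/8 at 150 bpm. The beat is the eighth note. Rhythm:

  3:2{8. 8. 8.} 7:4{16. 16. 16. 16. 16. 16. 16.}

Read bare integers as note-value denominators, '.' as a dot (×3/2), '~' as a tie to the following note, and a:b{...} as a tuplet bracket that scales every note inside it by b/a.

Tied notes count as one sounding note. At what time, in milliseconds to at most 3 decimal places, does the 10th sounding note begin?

note 10 onset = 39/7b = 2228.571ms

1. 0.0ms @ 0 + 400.0ms (1)
2. 400.0ms @ 1 + 400.0ms (1)
3. 800.0ms @ 2 + 400.0ms (1)
4. 1200.0ms @ 3 + 171.429ms (3/7)
5. 1371.429ms @ 24/7 + 171.429ms (3/7)
6. 1542.857ms @ 27/7 + 171.429ms (3/7)
7. 1714.286ms @ 30/7 + 171.429ms (3/7)
8. 1885.714ms @ 33/7 + 171.429ms (3/7)
9. 2057.143ms @ 36/7 + 171.429ms (3/7)
10. 2228.571ms @ 39/7 + 171.429ms (3/7)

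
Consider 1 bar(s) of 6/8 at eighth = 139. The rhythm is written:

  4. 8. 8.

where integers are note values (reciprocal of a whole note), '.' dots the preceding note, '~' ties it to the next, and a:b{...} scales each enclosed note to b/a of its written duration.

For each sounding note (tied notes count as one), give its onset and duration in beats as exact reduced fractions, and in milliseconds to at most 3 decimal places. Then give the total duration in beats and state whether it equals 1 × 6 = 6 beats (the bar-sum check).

1) 0.0ms=0b +1294.964ms=3b
2) 1294.964ms=3b +647.482ms=3/2b
3) 1942.446ms=9/2b +647.482ms=3/2b
Σ=6b of 6 (139bpm 6/8) — PASS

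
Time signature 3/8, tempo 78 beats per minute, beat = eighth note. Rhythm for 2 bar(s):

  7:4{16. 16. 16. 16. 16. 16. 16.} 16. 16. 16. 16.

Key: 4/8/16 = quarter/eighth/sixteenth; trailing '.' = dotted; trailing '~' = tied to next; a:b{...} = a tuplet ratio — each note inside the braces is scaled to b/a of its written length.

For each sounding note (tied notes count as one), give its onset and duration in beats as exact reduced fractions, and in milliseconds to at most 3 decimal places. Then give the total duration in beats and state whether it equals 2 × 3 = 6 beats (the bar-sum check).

1) 0.0ms=0b +329.67ms=3/7b
2) 329.67ms=3/7b +329.67ms=3/7b
3) 659.341ms=6/7b +329.67ms=3/7b
4) 989.011ms=9/7b +329.67ms=3/7b
5) 1318.681ms=12/7b +329.67ms=3/7b
6) 1648.352ms=15/7b +329.67ms=3/7b
7) 1978.022ms=18/7b +329.67ms=3/7b
8) 2307.692ms=3b +576.923ms=3/4b
9) 2884.615ms=15/4b +576.923ms=3/4b
10) 3461.538ms=9/2b +576.923ms=3/4b
11) 4038.462ms=21/4b +576.923ms=3/4b
Σ=6b of 6 (78bpm 3/8) — PASS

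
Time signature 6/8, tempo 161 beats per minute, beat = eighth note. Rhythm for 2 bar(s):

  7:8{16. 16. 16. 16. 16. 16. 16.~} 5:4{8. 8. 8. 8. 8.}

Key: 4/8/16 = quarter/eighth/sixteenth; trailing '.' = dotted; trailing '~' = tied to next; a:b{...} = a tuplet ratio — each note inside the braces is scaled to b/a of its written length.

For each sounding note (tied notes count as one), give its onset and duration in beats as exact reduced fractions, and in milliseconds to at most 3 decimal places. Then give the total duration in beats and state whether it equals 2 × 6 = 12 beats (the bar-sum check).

1) 0.0ms=0b +319.432ms=6/7b
2) 319.432ms=6/7b +319.432ms=6/7b
3) 638.864ms=12/7b +319.432ms=6/7b
4) 958.296ms=18/7b +319.432ms=6/7b
5) 1277.728ms=24/7b +319.432ms=6/7b
6) 1597.161ms=30/7b +319.432ms=6/7b
7) 1916.593ms=36/7b +766.637ms=72/35b
8) 2683.23ms=36/5b +447.205ms=6/5b
9) 3130.435ms=42/5b +447.205ms=6/5b
10) 3577.64ms=48/5b +447.205ms=6/5b
11) 4024.845ms=54/5b +447.205ms=6/5b
Σ=12b of 12 (161bpm 6/8) — PASS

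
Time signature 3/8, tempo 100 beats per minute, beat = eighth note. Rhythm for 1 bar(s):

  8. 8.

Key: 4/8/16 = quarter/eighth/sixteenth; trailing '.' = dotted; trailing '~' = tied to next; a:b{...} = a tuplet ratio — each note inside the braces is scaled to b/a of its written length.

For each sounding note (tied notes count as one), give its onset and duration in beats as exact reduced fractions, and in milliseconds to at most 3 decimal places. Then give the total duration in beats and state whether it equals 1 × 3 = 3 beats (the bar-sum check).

1) 0.0ms=0b +900.0ms=3/2b
2) 900.0ms=3/2b +900.0ms=3/2b
Σ=3b of 3 (100bpm 3/8) — PASS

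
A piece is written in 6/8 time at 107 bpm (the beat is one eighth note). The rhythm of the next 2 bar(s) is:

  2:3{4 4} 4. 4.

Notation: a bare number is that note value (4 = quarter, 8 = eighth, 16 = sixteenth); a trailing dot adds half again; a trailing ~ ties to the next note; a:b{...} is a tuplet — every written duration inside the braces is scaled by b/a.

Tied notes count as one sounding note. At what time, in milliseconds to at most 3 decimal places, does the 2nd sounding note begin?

1. 0.0ms @ 0 + 1682.243ms (3)
2. 1682.243ms @ 3 + 1682.243ms (3)
3. 3364.486ms @ 6 + 1682.243ms (3)
4. 5046.729ms @ 9 + 1682.243ms (3)

note 2 onset = 3b = 1682.243ms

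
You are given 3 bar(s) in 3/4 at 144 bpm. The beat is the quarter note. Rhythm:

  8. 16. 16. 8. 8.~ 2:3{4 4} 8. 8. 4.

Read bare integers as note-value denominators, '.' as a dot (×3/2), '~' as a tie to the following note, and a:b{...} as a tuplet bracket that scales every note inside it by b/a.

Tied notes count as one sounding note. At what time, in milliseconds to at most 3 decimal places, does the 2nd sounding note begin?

1. 0.0ms @ 0 + 312.5ms (3/4)
2. 312.5ms @ 3/4 + 156.25ms (3/8)
3. 468.75ms @ 9/8 + 156.25ms (3/8)
4. 625.0ms @ 3/2 + 312.5ms (3/4)
5. 937.5ms @ 9/4 + 937.5ms (9/4)
6. 1875.0ms @ 9/2 + 625.0ms (3/2)
7. 2500.0ms @ 6 + 312.5ms (3/4)
8. 2812.5ms @ 27/4 + 312.5ms (3/4)
9. 3125.0ms @ 15/2 + 625.0ms (3/2)

note 2 onset = 3/4b = 312.5ms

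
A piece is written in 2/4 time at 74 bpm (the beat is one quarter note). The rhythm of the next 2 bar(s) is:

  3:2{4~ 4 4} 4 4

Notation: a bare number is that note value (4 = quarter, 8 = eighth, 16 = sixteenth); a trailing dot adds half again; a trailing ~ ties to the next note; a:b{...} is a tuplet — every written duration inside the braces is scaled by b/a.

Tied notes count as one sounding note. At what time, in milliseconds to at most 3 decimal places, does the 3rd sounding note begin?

1. 0.0ms @ 0 + 1081.081ms (4/3)
2. 1081.081ms @ 4/3 + 540.541ms (2/3)
3. 1621.622ms @ 2 + 810.811ms (1)
4. 2432.432ms @ 3 + 810.811ms (1)

note 3 onset = 2b = 1621.622ms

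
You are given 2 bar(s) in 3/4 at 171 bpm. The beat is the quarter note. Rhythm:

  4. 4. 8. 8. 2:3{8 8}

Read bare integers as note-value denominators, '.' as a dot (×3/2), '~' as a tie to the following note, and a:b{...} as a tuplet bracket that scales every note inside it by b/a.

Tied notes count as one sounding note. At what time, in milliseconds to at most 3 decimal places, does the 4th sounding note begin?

1. 0.0ms @ 0 + 526.316ms (3/2)
2. 526.316ms @ 3/2 + 526.316ms (3/2)
3. 1052.632ms @ 3 + 263.158ms (3/4)
4. 1315.789ms @ 15/4 + 263.158ms (3/4)
5. 1578.947ms @ 9/2 + 263.158ms (3/4)
6. 1842.105ms @ 21/4 + 263.158ms (3/4)

note 4 onset = 15/4b = 1315.789ms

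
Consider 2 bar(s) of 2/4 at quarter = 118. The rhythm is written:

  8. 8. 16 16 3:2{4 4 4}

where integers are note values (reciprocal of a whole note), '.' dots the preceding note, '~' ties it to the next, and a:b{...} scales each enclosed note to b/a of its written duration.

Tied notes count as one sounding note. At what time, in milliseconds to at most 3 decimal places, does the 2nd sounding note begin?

note 2 onset = 3/4b = 381.356ms

1. 0.0ms @ 0 + 381.356ms (3/4)
2. 381.356ms @ 3/4 + 381.356ms (3/4)
3. 762.712ms @ 3/2 + 127.119ms (1/4)
4. 889.831ms @ 7/4 + 127.119ms (1/4)
5. 1016.949ms @ 2 + 338.983ms (2/3)
6. 1355.932ms @ 8/3 + 338.983ms (2/3)
7. 1694.915ms @ 10/3 + 338.983ms (2/3)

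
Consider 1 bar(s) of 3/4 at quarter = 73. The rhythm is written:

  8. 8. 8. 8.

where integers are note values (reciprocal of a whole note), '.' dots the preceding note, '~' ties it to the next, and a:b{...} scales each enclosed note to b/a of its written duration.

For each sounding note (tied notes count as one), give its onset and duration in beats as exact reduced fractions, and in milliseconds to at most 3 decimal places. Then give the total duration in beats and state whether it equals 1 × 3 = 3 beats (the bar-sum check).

1) 0.0ms=0b +616.438ms=3/4b
2) 616.438ms=3/4b +616.438ms=3/4b
3) 1232.877ms=3/2b +616.438ms=3/4b
4) 1849.315ms=9/4b +616.438ms=3/4b
Σ=3b of 3 (73bpm 3/4) — PASS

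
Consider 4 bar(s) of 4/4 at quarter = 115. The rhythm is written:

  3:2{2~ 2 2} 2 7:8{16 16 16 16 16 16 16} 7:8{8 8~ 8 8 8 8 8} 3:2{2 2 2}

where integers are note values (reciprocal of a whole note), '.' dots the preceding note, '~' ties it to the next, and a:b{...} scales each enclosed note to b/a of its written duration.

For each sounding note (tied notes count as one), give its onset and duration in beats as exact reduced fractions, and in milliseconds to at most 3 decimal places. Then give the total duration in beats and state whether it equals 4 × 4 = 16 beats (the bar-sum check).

1) 0.0ms=0b +1391.304ms=8/3b
2) 1391.304ms=8/3b +695.652ms=4/3b
3) 2086.957ms=4b +1043.478ms=2b
4) 3130.435ms=6b +149.068ms=2/7b
5) 3279.503ms=44/7b +149.068ms=2/7b
6) 3428.571ms=46/7b +149.068ms=2/7b
7) 3577.64ms=48/7b +149.068ms=2/7b
8) 3726.708ms=50/7b +149.068ms=2/7b
9) 3875.776ms=52/7b +149.068ms=2/7b
10) 4024.845ms=54/7b +149.068ms=2/7b
11) 4173.913ms=8b +298.137ms=4/7b
12) 4472.05ms=60/7b +596.273ms=8/7b
13) 5068.323ms=68/7b +298.137ms=4/7b
14) 5366.46ms=72/7b +298.137ms=4/7b
15) 5664.596ms=76/7b +298.137ms=4/7b
16) 5962.733ms=80/7b +298.137ms=4/7b
17) 6260.87ms=12b +695.652ms=4/3b
18) 6956.522ms=40/3b +695.652ms=4/3b
19) 7652.174ms=44/3b +695.652ms=4/3b
Σ=16b of 16 (115bpm 4/4) — PASS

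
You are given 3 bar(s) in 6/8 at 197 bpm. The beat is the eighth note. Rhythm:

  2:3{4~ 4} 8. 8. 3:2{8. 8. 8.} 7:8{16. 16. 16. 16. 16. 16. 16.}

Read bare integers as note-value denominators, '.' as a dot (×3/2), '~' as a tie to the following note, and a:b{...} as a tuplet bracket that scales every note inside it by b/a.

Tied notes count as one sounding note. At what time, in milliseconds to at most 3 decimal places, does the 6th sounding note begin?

1. 0.0ms @ 0 + 1827.411ms (6)
2. 1827.411ms @ 6 + 456.853ms (3/2)
3. 2284.264ms @ 15/2 + 456.853ms (3/2)
4. 2741.117ms @ 9 + 304.569ms (1)
5. 3045.685ms @ 10 + 304.569ms (1)
6. 3350.254ms @ 11 + 304.569ms (1)
7. 3654.822ms @ 12 + 261.059ms (6/7)
8. 3915.881ms @ 90/7 + 261.059ms (6/7)
9. 4176.94ms @ 96/7 + 261.059ms (6/7)
10. 4437.999ms @ 102/7 + 261.059ms (6/7)
11. 4699.057ms @ 108/7 + 261.059ms (6/7)
12. 4960.116ms @ 114/7 + 261.059ms (6/7)
13. 5221.175ms @ 120/7 + 261.059ms (6/7)

note 6 onset = 11b = 3350.254ms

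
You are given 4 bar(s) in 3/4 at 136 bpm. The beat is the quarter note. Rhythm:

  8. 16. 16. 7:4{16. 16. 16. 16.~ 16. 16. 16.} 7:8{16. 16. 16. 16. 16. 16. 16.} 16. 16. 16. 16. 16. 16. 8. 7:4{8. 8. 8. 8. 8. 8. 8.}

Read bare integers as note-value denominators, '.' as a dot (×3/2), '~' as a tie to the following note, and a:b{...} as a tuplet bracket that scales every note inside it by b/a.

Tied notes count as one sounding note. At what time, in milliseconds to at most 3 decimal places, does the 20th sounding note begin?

note 20 onset = 57/8b = 3143.382ms

1. 0.0ms @ 0 + 330.882ms (3/4)
2. 330.882ms @ 3/4 + 165.441ms (3/8)
3. 496.324ms @ 9/8 + 165.441ms (3/8)
4. 661.765ms @ 3/2 + 94.538ms (3/14)
5. 756.303ms @ 12/7 + 94.538ms (3/14)
6. 850.84ms @ 27/14 + 94.538ms (3/14)
7. 945.378ms @ 15/7 + 189.076ms (3/7)
8. 1134.454ms @ 18/7 + 94.538ms (3/14)
9. 1228.992ms @ 39/14 + 94.538ms (3/14)
10. 1323.529ms @ 3 + 189.076ms (3/7)
11. 1512.605ms @ 24/7 + 189.076ms (3/7)
12. 1701.681ms @ 27/7 + 189.076ms (3/7)
13. 1890.756ms @ 30/7 + 189.076ms (3/7)
14. 2079.832ms @ 33/7 + 189.076ms (3/7)
15. 2268.908ms @ 36/7 + 189.076ms (3/7)
16. 2457.983ms @ 39/7 + 189.076ms (3/7)
17. 2647.059ms @ 6 + 165.441ms (3/8)
18. 2812.5ms @ 51/8 + 165.441ms (3/8)
19. 2977.941ms @ 27/4 + 165.441ms (3/8)
20. 3143.382ms @ 57/8 + 165.441ms (3/8)
21. 3308.824ms @ 15/2 + 165.441ms (3/8)
22. 3474.265ms @ 63/8 + 165.441ms (3/8)
23. 3639.706ms @ 33/4 + 330.882ms (3/4)
24. 3970.588ms @ 9 + 189.076ms (3/7)
25. 4159.664ms @ 66/7 + 189.076ms (3/7)
26. 4348.739ms @ 69/7 + 189.076ms (3/7)
27. 4537.815ms @ 72/7 + 189.076ms (3/7)
28. 4726.891ms @ 75/7 + 189.076ms (3/7)
29. 4915.966ms @ 78/7 + 189.076ms (3/7)
30. 5105.042ms @ 81/7 + 189.076ms (3/7)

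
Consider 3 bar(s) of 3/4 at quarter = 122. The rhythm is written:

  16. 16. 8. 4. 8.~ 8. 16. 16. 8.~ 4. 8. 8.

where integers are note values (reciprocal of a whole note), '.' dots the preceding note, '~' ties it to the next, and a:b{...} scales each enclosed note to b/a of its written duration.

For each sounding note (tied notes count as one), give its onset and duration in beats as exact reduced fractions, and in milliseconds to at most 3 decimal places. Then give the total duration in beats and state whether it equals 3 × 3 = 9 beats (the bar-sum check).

1) 0.0ms=0b +184.426ms=3/8b
2) 184.426ms=3/8b +184.426ms=3/8b
3) 368.852ms=3/4b +368.852ms=3/4b
4) 737.705ms=3/2b +737.705ms=3/2b
5) 1475.41ms=3b +737.705ms=3/2b
6) 2213.115ms=9/2b +184.426ms=3/8b
7) 2397.541ms=39/8b +184.426ms=3/8b
8) 2581.967ms=21/4b +1106.557ms=9/4b
9) 3688.525ms=15/2b +368.852ms=3/4b
10) 4057.377ms=33/4b +368.852ms=3/4b
Σ=9b of 9 (122bpm 3/4) — PASS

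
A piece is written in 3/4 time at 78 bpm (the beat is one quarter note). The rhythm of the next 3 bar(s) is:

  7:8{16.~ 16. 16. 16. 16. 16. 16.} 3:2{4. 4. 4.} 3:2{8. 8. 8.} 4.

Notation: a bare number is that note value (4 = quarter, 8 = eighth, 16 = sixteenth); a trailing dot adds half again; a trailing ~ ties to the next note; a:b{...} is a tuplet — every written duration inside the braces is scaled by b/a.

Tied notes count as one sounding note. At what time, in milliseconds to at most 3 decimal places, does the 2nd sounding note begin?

note 2 onset = 6/7b = 659.341ms

1. 0.0ms @ 0 + 659.341ms (6/7)
2. 659.341ms @ 6/7 + 329.67ms (3/7)
3. 989.011ms @ 9/7 + 329.67ms (3/7)
4. 1318.681ms @ 12/7 + 329.67ms (3/7)
5. 1648.352ms @ 15/7 + 329.67ms (3/7)
6. 1978.022ms @ 18/7 + 329.67ms (3/7)
7. 2307.692ms @ 3 + 769.231ms (1)
8. 3076.923ms @ 4 + 769.231ms (1)
9. 3846.154ms @ 5 + 769.231ms (1)
10. 4615.385ms @ 6 + 384.615ms (1/2)
11. 5000.0ms @ 13/2 + 384.615ms (1/2)
12. 5384.615ms @ 7 + 384.615ms (1/2)
13. 5769.231ms @ 15/2 + 1153.846ms (3/2)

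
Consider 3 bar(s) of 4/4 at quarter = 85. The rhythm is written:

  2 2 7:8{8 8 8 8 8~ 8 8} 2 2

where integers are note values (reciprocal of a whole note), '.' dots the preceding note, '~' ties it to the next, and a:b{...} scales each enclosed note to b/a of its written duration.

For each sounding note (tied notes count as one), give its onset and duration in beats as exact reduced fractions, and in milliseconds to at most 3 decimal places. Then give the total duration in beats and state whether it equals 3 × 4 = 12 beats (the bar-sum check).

1) 0.0ms=0b +1411.765ms=2b
2) 1411.765ms=2b +1411.765ms=2b
3) 2823.529ms=4b +403.361ms=4/7b
4) 3226.891ms=32/7b +403.361ms=4/7b
5) 3630.252ms=36/7b +403.361ms=4/7b
6) 4033.613ms=40/7b +403.361ms=4/7b
7) 4436.975ms=44/7b +806.723ms=8/7b
8) 5243.697ms=52/7b +403.361ms=4/7b
9) 5647.059ms=8b +1411.765ms=2b
10) 7058.824ms=10b +1411.765ms=2b
Σ=12b of 12 (85bpm 4/4) — PASS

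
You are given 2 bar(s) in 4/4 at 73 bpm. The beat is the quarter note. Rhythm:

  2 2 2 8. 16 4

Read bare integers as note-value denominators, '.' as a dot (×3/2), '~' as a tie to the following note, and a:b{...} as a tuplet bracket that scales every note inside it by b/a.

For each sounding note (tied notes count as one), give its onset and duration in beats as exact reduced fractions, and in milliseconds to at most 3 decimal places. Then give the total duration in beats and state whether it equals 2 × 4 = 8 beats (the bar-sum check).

1) 0.0ms=0b +1643.836ms=2b
2) 1643.836ms=2b +1643.836ms=2b
3) 3287.671ms=4b +1643.836ms=2b
4) 4931.507ms=6b +616.438ms=3/4b
5) 5547.945ms=27/4b +205.479ms=1/4b
6) 5753.425ms=7b +821.918ms=1b
Σ=8b of 8 (73bpm 4/4) — PASS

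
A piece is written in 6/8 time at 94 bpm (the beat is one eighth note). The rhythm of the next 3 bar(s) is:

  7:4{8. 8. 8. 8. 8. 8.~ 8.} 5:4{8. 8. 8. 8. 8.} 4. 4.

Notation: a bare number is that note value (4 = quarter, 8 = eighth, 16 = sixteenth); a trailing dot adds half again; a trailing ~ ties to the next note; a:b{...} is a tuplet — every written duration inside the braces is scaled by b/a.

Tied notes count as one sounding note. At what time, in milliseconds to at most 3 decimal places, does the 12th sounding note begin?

1. 0.0ms @ 0 + 547.112ms (6/7)
2. 547.112ms @ 6/7 + 547.112ms (6/7)
3. 1094.225ms @ 12/7 + 547.112ms (6/7)
4. 1641.337ms @ 18/7 + 547.112ms (6/7)
5. 2188.45ms @ 24/7 + 547.112ms (6/7)
6. 2735.562ms @ 30/7 + 1094.225ms (12/7)
7. 3829.787ms @ 6 + 765.957ms (6/5)
8. 4595.745ms @ 36/5 + 765.957ms (6/5)
9. 5361.702ms @ 42/5 + 765.957ms (6/5)
10. 6127.66ms @ 48/5 + 765.957ms (6/5)
11. 6893.617ms @ 54/5 + 765.957ms (6/5)
12. 7659.574ms @ 12 + 1914.894ms (3)
13. 9574.468ms @ 15 + 1914.894ms (3)

note 12 onset = 12b = 7659.574ms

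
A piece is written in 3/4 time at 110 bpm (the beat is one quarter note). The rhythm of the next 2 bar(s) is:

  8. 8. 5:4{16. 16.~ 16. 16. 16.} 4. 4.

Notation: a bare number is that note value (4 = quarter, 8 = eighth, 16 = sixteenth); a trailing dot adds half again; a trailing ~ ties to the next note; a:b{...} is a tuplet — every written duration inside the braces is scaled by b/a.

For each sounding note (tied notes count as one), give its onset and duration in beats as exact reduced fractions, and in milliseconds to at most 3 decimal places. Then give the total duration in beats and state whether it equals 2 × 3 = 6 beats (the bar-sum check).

1) 0.0ms=0b +409.091ms=3/4b
2) 409.091ms=3/4b +409.091ms=3/4b
3) 818.182ms=3/2b +163.636ms=3/10b
4) 981.818ms=9/5b +327.273ms=3/5b
5) 1309.091ms=12/5b +163.636ms=3/10b
6) 1472.727ms=27/10b +163.636ms=3/10b
7) 1636.364ms=3b +818.182ms=3/2b
8) 2454.545ms=9/2b +818.182ms=3/2b
Σ=6b of 6 (110bpm 3/4) — PASS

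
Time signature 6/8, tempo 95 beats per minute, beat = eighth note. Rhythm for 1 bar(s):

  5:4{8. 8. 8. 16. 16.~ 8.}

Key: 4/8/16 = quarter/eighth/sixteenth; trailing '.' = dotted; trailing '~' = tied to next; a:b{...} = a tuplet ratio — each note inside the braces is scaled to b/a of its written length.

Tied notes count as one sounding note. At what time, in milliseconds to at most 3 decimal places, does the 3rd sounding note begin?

note 3 onset = 12/5b = 1515.789ms

1. 0.0ms @ 0 + 757.895ms (6/5)
2. 757.895ms @ 6/5 + 757.895ms (6/5)
3. 1515.789ms @ 12/5 + 757.895ms (6/5)
4. 2273.684ms @ 18/5 + 378.947ms (3/5)
5. 2652.632ms @ 21/5 + 1136.842ms (9/5)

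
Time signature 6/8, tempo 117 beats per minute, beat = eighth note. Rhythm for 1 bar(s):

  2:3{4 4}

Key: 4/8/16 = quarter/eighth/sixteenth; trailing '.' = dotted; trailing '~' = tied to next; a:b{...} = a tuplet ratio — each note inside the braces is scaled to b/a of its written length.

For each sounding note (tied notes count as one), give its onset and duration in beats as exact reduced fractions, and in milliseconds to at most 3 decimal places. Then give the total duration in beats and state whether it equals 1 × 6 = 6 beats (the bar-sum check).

1) 0.0ms=0b +1538.462ms=3b
2) 1538.462ms=3b +1538.462ms=3b
Σ=6b of 6 (117bpm 6/8) — PASS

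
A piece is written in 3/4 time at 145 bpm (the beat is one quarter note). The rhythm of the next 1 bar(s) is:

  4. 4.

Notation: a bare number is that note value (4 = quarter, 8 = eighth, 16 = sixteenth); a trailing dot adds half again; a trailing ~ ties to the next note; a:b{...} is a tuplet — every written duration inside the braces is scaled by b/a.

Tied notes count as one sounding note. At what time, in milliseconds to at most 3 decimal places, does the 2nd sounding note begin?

note 2 onset = 3/2b = 620.69ms

1. 0.0ms @ 0 + 620.69ms (3/2)
2. 620.69ms @ 3/2 + 620.69ms (3/2)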